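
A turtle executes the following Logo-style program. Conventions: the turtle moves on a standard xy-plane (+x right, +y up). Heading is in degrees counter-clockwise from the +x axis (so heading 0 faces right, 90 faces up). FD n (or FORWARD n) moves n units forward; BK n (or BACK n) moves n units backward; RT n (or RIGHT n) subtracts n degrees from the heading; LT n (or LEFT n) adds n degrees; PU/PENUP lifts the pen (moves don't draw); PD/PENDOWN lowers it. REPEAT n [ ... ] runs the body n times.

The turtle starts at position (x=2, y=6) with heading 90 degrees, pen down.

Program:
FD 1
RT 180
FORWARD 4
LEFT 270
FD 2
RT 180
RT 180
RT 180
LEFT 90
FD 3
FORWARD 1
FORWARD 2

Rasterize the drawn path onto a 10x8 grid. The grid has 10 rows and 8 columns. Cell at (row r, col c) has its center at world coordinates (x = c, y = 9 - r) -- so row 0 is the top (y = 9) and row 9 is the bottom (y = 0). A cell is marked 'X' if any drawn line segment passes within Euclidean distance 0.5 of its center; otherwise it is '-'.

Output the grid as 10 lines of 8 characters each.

Answer: X-------
X-------
X-X-----
X-X-----
X-X-----
X-X-----
XXX-----
--------
--------
--------

Derivation:
Segment 0: (2,6) -> (2,7)
Segment 1: (2,7) -> (2,3)
Segment 2: (2,3) -> (0,3)
Segment 3: (0,3) -> (-0,6)
Segment 4: (-0,6) -> (-0,7)
Segment 5: (-0,7) -> (-0,9)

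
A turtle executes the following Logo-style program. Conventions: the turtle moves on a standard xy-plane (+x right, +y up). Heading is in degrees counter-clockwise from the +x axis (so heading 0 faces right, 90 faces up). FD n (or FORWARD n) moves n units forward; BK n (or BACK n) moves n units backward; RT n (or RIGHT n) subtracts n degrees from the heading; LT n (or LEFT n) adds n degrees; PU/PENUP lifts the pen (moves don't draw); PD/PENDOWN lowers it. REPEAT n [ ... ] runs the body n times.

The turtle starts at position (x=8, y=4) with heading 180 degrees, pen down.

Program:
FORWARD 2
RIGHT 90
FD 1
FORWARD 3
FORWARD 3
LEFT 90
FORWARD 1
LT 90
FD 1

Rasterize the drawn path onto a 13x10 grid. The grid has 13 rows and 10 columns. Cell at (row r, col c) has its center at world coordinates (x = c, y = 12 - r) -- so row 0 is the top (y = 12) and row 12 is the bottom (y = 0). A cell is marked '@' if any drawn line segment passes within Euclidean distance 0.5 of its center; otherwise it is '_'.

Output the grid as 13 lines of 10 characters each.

Answer: __________
_____@@___
_____@@___
______@___
______@___
______@___
______@___
______@___
______@@@_
__________
__________
__________
__________

Derivation:
Segment 0: (8,4) -> (6,4)
Segment 1: (6,4) -> (6,5)
Segment 2: (6,5) -> (6,8)
Segment 3: (6,8) -> (6,11)
Segment 4: (6,11) -> (5,11)
Segment 5: (5,11) -> (5,10)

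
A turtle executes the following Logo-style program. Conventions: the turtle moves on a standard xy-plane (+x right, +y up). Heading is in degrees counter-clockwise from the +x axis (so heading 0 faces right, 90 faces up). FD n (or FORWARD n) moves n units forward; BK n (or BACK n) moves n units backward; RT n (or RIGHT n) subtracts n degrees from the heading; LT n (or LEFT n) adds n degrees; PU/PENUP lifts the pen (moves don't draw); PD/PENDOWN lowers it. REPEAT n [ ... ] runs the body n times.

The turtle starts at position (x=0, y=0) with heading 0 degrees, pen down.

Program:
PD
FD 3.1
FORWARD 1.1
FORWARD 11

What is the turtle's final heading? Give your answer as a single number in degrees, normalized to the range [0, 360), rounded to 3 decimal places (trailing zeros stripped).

Answer: 0

Derivation:
Executing turtle program step by step:
Start: pos=(0,0), heading=0, pen down
PD: pen down
FD 3.1: (0,0) -> (3.1,0) [heading=0, draw]
FD 1.1: (3.1,0) -> (4.2,0) [heading=0, draw]
FD 11: (4.2,0) -> (15.2,0) [heading=0, draw]
Final: pos=(15.2,0), heading=0, 3 segment(s) drawn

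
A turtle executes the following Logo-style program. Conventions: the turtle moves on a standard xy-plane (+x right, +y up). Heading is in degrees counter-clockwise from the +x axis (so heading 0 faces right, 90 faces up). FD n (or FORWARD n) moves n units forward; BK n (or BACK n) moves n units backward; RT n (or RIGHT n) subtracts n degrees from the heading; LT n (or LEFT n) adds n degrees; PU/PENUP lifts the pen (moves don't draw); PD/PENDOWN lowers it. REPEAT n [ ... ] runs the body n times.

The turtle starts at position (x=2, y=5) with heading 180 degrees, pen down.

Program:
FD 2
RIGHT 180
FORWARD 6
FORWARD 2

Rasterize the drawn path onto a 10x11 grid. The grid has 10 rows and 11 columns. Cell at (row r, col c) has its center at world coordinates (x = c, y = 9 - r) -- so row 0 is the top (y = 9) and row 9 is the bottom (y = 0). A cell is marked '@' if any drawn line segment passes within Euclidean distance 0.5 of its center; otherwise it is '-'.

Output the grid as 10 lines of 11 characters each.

Segment 0: (2,5) -> (0,5)
Segment 1: (0,5) -> (6,5)
Segment 2: (6,5) -> (8,5)

Answer: -----------
-----------
-----------
-----------
@@@@@@@@@--
-----------
-----------
-----------
-----------
-----------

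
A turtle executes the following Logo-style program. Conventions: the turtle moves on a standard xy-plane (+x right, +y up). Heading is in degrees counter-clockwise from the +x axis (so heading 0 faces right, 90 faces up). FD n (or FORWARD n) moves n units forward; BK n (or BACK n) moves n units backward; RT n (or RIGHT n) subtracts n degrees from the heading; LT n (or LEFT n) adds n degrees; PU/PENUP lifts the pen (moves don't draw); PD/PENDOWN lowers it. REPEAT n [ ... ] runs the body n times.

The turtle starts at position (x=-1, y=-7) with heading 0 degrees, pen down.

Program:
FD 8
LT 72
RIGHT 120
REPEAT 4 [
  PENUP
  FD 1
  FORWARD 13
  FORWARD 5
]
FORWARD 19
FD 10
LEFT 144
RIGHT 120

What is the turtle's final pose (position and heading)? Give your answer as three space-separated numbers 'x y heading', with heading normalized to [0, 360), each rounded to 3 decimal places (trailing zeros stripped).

Executing turtle program step by step:
Start: pos=(-1,-7), heading=0, pen down
FD 8: (-1,-7) -> (7,-7) [heading=0, draw]
LT 72: heading 0 -> 72
RT 120: heading 72 -> 312
REPEAT 4 [
  -- iteration 1/4 --
  PU: pen up
  FD 1: (7,-7) -> (7.669,-7.743) [heading=312, move]
  FD 13: (7.669,-7.743) -> (16.368,-17.404) [heading=312, move]
  FD 5: (16.368,-17.404) -> (19.713,-21.12) [heading=312, move]
  -- iteration 2/4 --
  PU: pen up
  FD 1: (19.713,-21.12) -> (20.383,-21.863) [heading=312, move]
  FD 13: (20.383,-21.863) -> (29.081,-31.524) [heading=312, move]
  FD 5: (29.081,-31.524) -> (32.427,-35.24) [heading=312, move]
  -- iteration 3/4 --
  PU: pen up
  FD 1: (32.427,-35.24) -> (33.096,-35.983) [heading=312, move]
  FD 13: (33.096,-35.983) -> (41.795,-45.644) [heading=312, move]
  FD 5: (41.795,-45.644) -> (45.14,-49.359) [heading=312, move]
  -- iteration 4/4 --
  PU: pen up
  FD 1: (45.14,-49.359) -> (45.81,-50.102) [heading=312, move]
  FD 13: (45.81,-50.102) -> (54.508,-59.763) [heading=312, move]
  FD 5: (54.508,-59.763) -> (57.854,-63.479) [heading=312, move]
]
FD 19: (57.854,-63.479) -> (70.567,-77.599) [heading=312, move]
FD 10: (70.567,-77.599) -> (77.259,-85.03) [heading=312, move]
LT 144: heading 312 -> 96
RT 120: heading 96 -> 336
Final: pos=(77.259,-85.03), heading=336, 1 segment(s) drawn

Answer: 77.259 -85.03 336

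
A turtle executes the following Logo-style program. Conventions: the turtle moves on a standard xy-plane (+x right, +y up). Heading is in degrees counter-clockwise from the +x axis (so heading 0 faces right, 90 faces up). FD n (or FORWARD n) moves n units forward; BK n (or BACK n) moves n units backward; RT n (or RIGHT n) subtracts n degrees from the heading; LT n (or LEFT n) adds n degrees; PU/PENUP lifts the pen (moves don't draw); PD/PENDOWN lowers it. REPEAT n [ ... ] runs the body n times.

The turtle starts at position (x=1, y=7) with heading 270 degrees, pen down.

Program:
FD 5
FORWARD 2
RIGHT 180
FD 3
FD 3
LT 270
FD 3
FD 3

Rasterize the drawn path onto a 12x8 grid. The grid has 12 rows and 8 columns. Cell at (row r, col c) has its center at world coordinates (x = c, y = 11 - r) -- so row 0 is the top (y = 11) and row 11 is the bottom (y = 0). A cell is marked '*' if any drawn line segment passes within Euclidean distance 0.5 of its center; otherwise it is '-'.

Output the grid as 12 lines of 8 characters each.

Answer: --------
--------
--------
--------
-*------
-*******
-*------
-*------
-*------
-*------
-*------
-*------

Derivation:
Segment 0: (1,7) -> (1,2)
Segment 1: (1,2) -> (1,0)
Segment 2: (1,0) -> (1,3)
Segment 3: (1,3) -> (1,6)
Segment 4: (1,6) -> (4,6)
Segment 5: (4,6) -> (7,6)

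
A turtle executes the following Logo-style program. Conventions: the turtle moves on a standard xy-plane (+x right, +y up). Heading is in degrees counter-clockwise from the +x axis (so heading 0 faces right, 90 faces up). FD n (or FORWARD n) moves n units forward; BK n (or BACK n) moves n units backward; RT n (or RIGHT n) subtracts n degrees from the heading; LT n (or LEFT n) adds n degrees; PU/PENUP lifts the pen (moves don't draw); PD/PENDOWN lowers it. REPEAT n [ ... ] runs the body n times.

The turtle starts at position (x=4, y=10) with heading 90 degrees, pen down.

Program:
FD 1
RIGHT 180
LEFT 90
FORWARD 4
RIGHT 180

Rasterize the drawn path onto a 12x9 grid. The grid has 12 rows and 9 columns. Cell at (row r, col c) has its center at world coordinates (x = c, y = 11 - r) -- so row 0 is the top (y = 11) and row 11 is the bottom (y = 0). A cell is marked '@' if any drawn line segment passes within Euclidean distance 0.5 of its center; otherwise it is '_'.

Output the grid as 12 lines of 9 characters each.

Segment 0: (4,10) -> (4,11)
Segment 1: (4,11) -> (8,11)

Answer: ____@@@@@
____@____
_________
_________
_________
_________
_________
_________
_________
_________
_________
_________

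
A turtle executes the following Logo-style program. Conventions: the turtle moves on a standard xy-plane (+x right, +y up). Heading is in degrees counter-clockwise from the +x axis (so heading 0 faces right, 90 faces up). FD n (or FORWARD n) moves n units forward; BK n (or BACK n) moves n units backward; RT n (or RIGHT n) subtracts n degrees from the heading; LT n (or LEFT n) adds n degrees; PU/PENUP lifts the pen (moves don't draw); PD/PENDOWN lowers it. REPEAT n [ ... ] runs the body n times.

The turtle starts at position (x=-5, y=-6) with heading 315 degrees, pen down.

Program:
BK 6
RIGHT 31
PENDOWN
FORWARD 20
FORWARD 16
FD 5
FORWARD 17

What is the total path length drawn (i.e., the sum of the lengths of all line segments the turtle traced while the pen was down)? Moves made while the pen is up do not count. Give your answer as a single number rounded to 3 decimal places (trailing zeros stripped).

Executing turtle program step by step:
Start: pos=(-5,-6), heading=315, pen down
BK 6: (-5,-6) -> (-9.243,-1.757) [heading=315, draw]
RT 31: heading 315 -> 284
PD: pen down
FD 20: (-9.243,-1.757) -> (-4.404,-21.163) [heading=284, draw]
FD 16: (-4.404,-21.163) -> (-0.533,-36.688) [heading=284, draw]
FD 5: (-0.533,-36.688) -> (0.676,-41.539) [heading=284, draw]
FD 17: (0.676,-41.539) -> (4.789,-58.035) [heading=284, draw]
Final: pos=(4.789,-58.035), heading=284, 5 segment(s) drawn

Segment lengths:
  seg 1: (-5,-6) -> (-9.243,-1.757), length = 6
  seg 2: (-9.243,-1.757) -> (-4.404,-21.163), length = 20
  seg 3: (-4.404,-21.163) -> (-0.533,-36.688), length = 16
  seg 4: (-0.533,-36.688) -> (0.676,-41.539), length = 5
  seg 5: (0.676,-41.539) -> (4.789,-58.035), length = 17
Total = 64

Answer: 64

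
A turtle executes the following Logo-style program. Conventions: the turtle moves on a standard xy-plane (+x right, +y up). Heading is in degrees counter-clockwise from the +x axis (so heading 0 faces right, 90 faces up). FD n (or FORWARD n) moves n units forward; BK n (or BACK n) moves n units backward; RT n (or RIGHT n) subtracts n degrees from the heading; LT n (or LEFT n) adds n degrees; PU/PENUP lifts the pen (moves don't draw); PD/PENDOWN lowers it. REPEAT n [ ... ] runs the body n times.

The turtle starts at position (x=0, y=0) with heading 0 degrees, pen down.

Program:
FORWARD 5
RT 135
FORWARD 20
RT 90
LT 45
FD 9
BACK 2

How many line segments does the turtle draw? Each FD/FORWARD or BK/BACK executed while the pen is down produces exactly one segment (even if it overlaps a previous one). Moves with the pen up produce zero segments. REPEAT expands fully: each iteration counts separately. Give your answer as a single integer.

Answer: 4

Derivation:
Executing turtle program step by step:
Start: pos=(0,0), heading=0, pen down
FD 5: (0,0) -> (5,0) [heading=0, draw]
RT 135: heading 0 -> 225
FD 20: (5,0) -> (-9.142,-14.142) [heading=225, draw]
RT 90: heading 225 -> 135
LT 45: heading 135 -> 180
FD 9: (-9.142,-14.142) -> (-18.142,-14.142) [heading=180, draw]
BK 2: (-18.142,-14.142) -> (-16.142,-14.142) [heading=180, draw]
Final: pos=(-16.142,-14.142), heading=180, 4 segment(s) drawn
Segments drawn: 4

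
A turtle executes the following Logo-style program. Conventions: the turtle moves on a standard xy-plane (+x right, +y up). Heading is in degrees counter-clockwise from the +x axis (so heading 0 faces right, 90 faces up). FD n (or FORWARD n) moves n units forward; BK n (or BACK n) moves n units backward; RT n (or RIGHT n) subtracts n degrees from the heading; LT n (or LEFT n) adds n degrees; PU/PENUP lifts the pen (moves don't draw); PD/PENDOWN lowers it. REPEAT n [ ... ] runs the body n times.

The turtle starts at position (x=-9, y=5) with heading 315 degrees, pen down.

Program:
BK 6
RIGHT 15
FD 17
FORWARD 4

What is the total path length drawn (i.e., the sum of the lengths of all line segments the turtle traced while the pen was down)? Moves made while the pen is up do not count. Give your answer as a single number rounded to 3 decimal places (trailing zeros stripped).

Answer: 27

Derivation:
Executing turtle program step by step:
Start: pos=(-9,5), heading=315, pen down
BK 6: (-9,5) -> (-13.243,9.243) [heading=315, draw]
RT 15: heading 315 -> 300
FD 17: (-13.243,9.243) -> (-4.743,-5.48) [heading=300, draw]
FD 4: (-4.743,-5.48) -> (-2.743,-8.944) [heading=300, draw]
Final: pos=(-2.743,-8.944), heading=300, 3 segment(s) drawn

Segment lengths:
  seg 1: (-9,5) -> (-13.243,9.243), length = 6
  seg 2: (-13.243,9.243) -> (-4.743,-5.48), length = 17
  seg 3: (-4.743,-5.48) -> (-2.743,-8.944), length = 4
Total = 27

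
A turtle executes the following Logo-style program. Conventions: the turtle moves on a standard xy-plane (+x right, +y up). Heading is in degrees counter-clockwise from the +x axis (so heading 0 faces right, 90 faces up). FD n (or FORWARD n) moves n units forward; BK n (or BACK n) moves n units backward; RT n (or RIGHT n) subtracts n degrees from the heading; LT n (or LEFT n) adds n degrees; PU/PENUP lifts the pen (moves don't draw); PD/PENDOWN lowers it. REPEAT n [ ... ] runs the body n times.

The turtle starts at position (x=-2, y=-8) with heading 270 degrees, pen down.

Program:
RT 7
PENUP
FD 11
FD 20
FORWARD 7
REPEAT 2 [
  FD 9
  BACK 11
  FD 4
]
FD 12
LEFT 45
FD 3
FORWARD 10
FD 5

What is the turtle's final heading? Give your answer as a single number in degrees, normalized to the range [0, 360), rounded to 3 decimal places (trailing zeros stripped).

Executing turtle program step by step:
Start: pos=(-2,-8), heading=270, pen down
RT 7: heading 270 -> 263
PU: pen up
FD 11: (-2,-8) -> (-3.341,-18.918) [heading=263, move]
FD 20: (-3.341,-18.918) -> (-5.778,-38.769) [heading=263, move]
FD 7: (-5.778,-38.769) -> (-6.631,-45.717) [heading=263, move]
REPEAT 2 [
  -- iteration 1/2 --
  FD 9: (-6.631,-45.717) -> (-7.728,-54.65) [heading=263, move]
  BK 11: (-7.728,-54.65) -> (-6.387,-43.732) [heading=263, move]
  FD 4: (-6.387,-43.732) -> (-6.875,-47.702) [heading=263, move]
  -- iteration 2/2 --
  FD 9: (-6.875,-47.702) -> (-7.972,-56.635) [heading=263, move]
  BK 11: (-7.972,-56.635) -> (-6.631,-45.717) [heading=263, move]
  FD 4: (-6.631,-45.717) -> (-7.119,-49.687) [heading=263, move]
]
FD 12: (-7.119,-49.687) -> (-8.581,-61.597) [heading=263, move]
LT 45: heading 263 -> 308
FD 3: (-8.581,-61.597) -> (-6.734,-63.962) [heading=308, move]
FD 10: (-6.734,-63.962) -> (-0.577,-71.842) [heading=308, move]
FD 5: (-0.577,-71.842) -> (2.501,-75.782) [heading=308, move]
Final: pos=(2.501,-75.782), heading=308, 0 segment(s) drawn

Answer: 308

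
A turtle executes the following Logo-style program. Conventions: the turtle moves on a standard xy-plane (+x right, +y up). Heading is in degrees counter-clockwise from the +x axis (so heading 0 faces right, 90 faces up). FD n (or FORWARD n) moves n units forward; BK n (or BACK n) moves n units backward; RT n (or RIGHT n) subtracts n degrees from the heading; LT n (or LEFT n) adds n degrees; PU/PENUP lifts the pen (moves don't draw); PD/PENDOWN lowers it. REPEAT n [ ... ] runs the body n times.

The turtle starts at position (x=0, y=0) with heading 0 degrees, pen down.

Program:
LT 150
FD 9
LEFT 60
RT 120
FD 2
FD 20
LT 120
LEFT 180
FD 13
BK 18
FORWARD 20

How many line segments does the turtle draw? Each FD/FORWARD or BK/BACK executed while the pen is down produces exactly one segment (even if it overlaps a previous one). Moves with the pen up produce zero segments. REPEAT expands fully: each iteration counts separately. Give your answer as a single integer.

Answer: 6

Derivation:
Executing turtle program step by step:
Start: pos=(0,0), heading=0, pen down
LT 150: heading 0 -> 150
FD 9: (0,0) -> (-7.794,4.5) [heading=150, draw]
LT 60: heading 150 -> 210
RT 120: heading 210 -> 90
FD 2: (-7.794,4.5) -> (-7.794,6.5) [heading=90, draw]
FD 20: (-7.794,6.5) -> (-7.794,26.5) [heading=90, draw]
LT 120: heading 90 -> 210
LT 180: heading 210 -> 30
FD 13: (-7.794,26.5) -> (3.464,33) [heading=30, draw]
BK 18: (3.464,33) -> (-12.124,24) [heading=30, draw]
FD 20: (-12.124,24) -> (5.196,34) [heading=30, draw]
Final: pos=(5.196,34), heading=30, 6 segment(s) drawn
Segments drawn: 6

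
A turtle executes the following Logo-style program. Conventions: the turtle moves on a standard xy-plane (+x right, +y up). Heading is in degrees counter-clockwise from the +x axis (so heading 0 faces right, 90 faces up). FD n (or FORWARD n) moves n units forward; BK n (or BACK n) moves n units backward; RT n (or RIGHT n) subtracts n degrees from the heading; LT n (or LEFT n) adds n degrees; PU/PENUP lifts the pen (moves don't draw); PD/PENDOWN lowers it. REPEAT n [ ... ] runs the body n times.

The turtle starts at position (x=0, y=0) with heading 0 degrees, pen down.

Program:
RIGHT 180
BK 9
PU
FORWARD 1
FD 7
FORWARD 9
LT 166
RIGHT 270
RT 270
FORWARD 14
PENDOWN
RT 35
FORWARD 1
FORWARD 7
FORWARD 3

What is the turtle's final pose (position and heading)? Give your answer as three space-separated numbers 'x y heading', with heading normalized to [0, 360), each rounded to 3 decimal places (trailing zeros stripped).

Executing turtle program step by step:
Start: pos=(0,0), heading=0, pen down
RT 180: heading 0 -> 180
BK 9: (0,0) -> (9,0) [heading=180, draw]
PU: pen up
FD 1: (9,0) -> (8,0) [heading=180, move]
FD 7: (8,0) -> (1,0) [heading=180, move]
FD 9: (1,0) -> (-8,0) [heading=180, move]
LT 166: heading 180 -> 346
RT 270: heading 346 -> 76
RT 270: heading 76 -> 166
FD 14: (-8,0) -> (-21.584,3.387) [heading=166, move]
PD: pen down
RT 35: heading 166 -> 131
FD 1: (-21.584,3.387) -> (-22.24,4.142) [heading=131, draw]
FD 7: (-22.24,4.142) -> (-26.833,9.425) [heading=131, draw]
FD 3: (-26.833,9.425) -> (-28.801,11.689) [heading=131, draw]
Final: pos=(-28.801,11.689), heading=131, 4 segment(s) drawn

Answer: -28.801 11.689 131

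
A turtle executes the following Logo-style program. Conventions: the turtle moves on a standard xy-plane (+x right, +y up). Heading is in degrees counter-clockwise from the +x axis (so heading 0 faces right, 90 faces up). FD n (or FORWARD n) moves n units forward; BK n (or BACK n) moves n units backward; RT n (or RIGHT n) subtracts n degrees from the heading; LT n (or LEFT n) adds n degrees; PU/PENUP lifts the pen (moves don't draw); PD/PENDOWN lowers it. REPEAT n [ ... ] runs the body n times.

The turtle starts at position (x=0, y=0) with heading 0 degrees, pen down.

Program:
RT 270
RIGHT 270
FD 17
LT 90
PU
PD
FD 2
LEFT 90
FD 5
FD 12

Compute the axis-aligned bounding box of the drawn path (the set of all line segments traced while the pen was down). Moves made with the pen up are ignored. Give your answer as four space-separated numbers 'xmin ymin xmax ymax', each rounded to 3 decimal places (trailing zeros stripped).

Executing turtle program step by step:
Start: pos=(0,0), heading=0, pen down
RT 270: heading 0 -> 90
RT 270: heading 90 -> 180
FD 17: (0,0) -> (-17,0) [heading=180, draw]
LT 90: heading 180 -> 270
PU: pen up
PD: pen down
FD 2: (-17,0) -> (-17,-2) [heading=270, draw]
LT 90: heading 270 -> 0
FD 5: (-17,-2) -> (-12,-2) [heading=0, draw]
FD 12: (-12,-2) -> (0,-2) [heading=0, draw]
Final: pos=(0,-2), heading=0, 4 segment(s) drawn

Segment endpoints: x in {-17, -12, 0}, y in {-2, -2, -2, 0, 0}
xmin=-17, ymin=-2, xmax=0, ymax=0

Answer: -17 -2 0 0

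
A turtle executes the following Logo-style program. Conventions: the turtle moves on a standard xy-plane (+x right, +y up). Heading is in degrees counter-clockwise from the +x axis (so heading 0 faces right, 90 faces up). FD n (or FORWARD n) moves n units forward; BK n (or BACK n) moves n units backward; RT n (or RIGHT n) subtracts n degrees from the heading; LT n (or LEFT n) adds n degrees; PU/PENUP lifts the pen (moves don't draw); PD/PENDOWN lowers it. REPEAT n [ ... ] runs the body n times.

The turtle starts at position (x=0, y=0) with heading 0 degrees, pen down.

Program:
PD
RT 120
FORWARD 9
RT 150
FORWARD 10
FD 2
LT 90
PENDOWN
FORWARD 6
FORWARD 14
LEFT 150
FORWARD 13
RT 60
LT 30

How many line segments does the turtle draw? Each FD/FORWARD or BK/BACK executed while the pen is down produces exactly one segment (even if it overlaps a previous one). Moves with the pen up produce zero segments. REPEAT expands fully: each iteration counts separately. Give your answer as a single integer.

Answer: 6

Derivation:
Executing turtle program step by step:
Start: pos=(0,0), heading=0, pen down
PD: pen down
RT 120: heading 0 -> 240
FD 9: (0,0) -> (-4.5,-7.794) [heading=240, draw]
RT 150: heading 240 -> 90
FD 10: (-4.5,-7.794) -> (-4.5,2.206) [heading=90, draw]
FD 2: (-4.5,2.206) -> (-4.5,4.206) [heading=90, draw]
LT 90: heading 90 -> 180
PD: pen down
FD 6: (-4.5,4.206) -> (-10.5,4.206) [heading=180, draw]
FD 14: (-10.5,4.206) -> (-24.5,4.206) [heading=180, draw]
LT 150: heading 180 -> 330
FD 13: (-24.5,4.206) -> (-13.242,-2.294) [heading=330, draw]
RT 60: heading 330 -> 270
LT 30: heading 270 -> 300
Final: pos=(-13.242,-2.294), heading=300, 6 segment(s) drawn
Segments drawn: 6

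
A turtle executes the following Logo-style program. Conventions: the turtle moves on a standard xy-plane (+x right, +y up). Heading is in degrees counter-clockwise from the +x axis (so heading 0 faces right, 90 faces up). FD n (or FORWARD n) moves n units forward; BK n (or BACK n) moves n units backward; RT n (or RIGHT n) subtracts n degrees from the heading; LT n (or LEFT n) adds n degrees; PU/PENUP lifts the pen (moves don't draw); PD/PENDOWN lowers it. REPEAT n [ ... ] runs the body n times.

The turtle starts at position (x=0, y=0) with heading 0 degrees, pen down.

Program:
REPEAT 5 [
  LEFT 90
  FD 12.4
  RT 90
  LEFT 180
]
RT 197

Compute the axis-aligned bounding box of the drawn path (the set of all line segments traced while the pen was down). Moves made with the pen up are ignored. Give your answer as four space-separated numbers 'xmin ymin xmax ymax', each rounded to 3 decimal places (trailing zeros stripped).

Executing turtle program step by step:
Start: pos=(0,0), heading=0, pen down
REPEAT 5 [
  -- iteration 1/5 --
  LT 90: heading 0 -> 90
  FD 12.4: (0,0) -> (0,12.4) [heading=90, draw]
  RT 90: heading 90 -> 0
  LT 180: heading 0 -> 180
  -- iteration 2/5 --
  LT 90: heading 180 -> 270
  FD 12.4: (0,12.4) -> (0,0) [heading=270, draw]
  RT 90: heading 270 -> 180
  LT 180: heading 180 -> 0
  -- iteration 3/5 --
  LT 90: heading 0 -> 90
  FD 12.4: (0,0) -> (0,12.4) [heading=90, draw]
  RT 90: heading 90 -> 0
  LT 180: heading 0 -> 180
  -- iteration 4/5 --
  LT 90: heading 180 -> 270
  FD 12.4: (0,12.4) -> (0,0) [heading=270, draw]
  RT 90: heading 270 -> 180
  LT 180: heading 180 -> 0
  -- iteration 5/5 --
  LT 90: heading 0 -> 90
  FD 12.4: (0,0) -> (0,12.4) [heading=90, draw]
  RT 90: heading 90 -> 0
  LT 180: heading 0 -> 180
]
RT 197: heading 180 -> 343
Final: pos=(0,12.4), heading=343, 5 segment(s) drawn

Segment endpoints: x in {0, 0, 0, 0, 0, 0}, y in {0, 12.4}
xmin=0, ymin=0, xmax=0, ymax=12.4

Answer: 0 0 0 12.4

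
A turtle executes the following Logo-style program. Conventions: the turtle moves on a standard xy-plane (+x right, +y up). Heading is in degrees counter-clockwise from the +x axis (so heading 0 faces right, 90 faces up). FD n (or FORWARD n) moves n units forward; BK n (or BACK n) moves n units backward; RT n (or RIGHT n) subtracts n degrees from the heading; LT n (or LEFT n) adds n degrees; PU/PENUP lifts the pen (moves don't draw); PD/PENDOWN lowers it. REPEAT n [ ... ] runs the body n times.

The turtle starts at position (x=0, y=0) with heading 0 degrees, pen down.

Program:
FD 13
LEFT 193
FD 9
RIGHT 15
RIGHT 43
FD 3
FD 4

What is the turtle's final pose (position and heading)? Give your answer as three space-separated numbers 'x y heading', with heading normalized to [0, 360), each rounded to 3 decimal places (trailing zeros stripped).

Answer: -0.719 2.925 135

Derivation:
Executing turtle program step by step:
Start: pos=(0,0), heading=0, pen down
FD 13: (0,0) -> (13,0) [heading=0, draw]
LT 193: heading 0 -> 193
FD 9: (13,0) -> (4.231,-2.025) [heading=193, draw]
RT 15: heading 193 -> 178
RT 43: heading 178 -> 135
FD 3: (4.231,-2.025) -> (2.109,0.097) [heading=135, draw]
FD 4: (2.109,0.097) -> (-0.719,2.925) [heading=135, draw]
Final: pos=(-0.719,2.925), heading=135, 4 segment(s) drawn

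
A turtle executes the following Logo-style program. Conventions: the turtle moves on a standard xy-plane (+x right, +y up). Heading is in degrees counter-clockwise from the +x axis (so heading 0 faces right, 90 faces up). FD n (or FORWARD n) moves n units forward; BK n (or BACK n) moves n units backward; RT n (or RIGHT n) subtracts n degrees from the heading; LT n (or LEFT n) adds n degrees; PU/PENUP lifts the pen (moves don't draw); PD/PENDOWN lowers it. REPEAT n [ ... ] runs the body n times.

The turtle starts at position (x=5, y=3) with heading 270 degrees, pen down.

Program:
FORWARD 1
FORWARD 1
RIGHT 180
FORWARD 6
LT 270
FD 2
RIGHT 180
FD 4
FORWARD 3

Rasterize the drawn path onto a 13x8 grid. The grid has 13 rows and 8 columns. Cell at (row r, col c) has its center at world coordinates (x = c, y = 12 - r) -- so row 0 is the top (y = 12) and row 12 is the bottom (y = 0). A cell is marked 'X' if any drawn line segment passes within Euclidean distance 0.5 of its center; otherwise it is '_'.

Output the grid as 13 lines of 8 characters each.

Answer: ________
________
________
________
________
XXXXXXXX
_____X__
_____X__
_____X__
_____X__
_____X__
_____X__
________

Derivation:
Segment 0: (5,3) -> (5,2)
Segment 1: (5,2) -> (5,1)
Segment 2: (5,1) -> (5,7)
Segment 3: (5,7) -> (7,7)
Segment 4: (7,7) -> (3,7)
Segment 5: (3,7) -> (0,7)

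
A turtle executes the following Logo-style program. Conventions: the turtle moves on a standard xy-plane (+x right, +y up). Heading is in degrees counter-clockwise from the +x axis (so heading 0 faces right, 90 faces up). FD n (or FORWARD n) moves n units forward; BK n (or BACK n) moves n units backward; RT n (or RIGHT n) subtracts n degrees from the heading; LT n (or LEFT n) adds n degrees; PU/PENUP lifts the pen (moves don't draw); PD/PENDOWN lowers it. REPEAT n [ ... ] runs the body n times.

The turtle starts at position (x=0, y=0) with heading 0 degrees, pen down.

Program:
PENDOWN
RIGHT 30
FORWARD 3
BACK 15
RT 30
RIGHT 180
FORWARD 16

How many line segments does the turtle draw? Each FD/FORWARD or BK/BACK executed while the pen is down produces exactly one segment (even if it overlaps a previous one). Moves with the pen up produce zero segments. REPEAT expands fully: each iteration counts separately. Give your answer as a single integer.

Answer: 3

Derivation:
Executing turtle program step by step:
Start: pos=(0,0), heading=0, pen down
PD: pen down
RT 30: heading 0 -> 330
FD 3: (0,0) -> (2.598,-1.5) [heading=330, draw]
BK 15: (2.598,-1.5) -> (-10.392,6) [heading=330, draw]
RT 30: heading 330 -> 300
RT 180: heading 300 -> 120
FD 16: (-10.392,6) -> (-18.392,19.856) [heading=120, draw]
Final: pos=(-18.392,19.856), heading=120, 3 segment(s) drawn
Segments drawn: 3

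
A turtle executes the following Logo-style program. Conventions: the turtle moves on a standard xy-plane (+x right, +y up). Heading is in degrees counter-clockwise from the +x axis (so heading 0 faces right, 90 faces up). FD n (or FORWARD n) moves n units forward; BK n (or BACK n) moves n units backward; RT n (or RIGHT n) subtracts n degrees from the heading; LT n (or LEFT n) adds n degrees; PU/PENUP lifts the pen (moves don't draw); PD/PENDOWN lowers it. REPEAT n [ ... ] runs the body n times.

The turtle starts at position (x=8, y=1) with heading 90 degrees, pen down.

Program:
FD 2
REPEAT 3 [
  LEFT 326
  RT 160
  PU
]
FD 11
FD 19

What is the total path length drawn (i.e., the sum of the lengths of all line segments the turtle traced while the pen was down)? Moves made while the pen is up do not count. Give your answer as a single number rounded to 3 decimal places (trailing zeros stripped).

Answer: 2

Derivation:
Executing turtle program step by step:
Start: pos=(8,1), heading=90, pen down
FD 2: (8,1) -> (8,3) [heading=90, draw]
REPEAT 3 [
  -- iteration 1/3 --
  LT 326: heading 90 -> 56
  RT 160: heading 56 -> 256
  PU: pen up
  -- iteration 2/3 --
  LT 326: heading 256 -> 222
  RT 160: heading 222 -> 62
  PU: pen up
  -- iteration 3/3 --
  LT 326: heading 62 -> 28
  RT 160: heading 28 -> 228
  PU: pen up
]
FD 11: (8,3) -> (0.64,-5.175) [heading=228, move]
FD 19: (0.64,-5.175) -> (-12.074,-19.294) [heading=228, move]
Final: pos=(-12.074,-19.294), heading=228, 1 segment(s) drawn

Segment lengths:
  seg 1: (8,1) -> (8,3), length = 2
Total = 2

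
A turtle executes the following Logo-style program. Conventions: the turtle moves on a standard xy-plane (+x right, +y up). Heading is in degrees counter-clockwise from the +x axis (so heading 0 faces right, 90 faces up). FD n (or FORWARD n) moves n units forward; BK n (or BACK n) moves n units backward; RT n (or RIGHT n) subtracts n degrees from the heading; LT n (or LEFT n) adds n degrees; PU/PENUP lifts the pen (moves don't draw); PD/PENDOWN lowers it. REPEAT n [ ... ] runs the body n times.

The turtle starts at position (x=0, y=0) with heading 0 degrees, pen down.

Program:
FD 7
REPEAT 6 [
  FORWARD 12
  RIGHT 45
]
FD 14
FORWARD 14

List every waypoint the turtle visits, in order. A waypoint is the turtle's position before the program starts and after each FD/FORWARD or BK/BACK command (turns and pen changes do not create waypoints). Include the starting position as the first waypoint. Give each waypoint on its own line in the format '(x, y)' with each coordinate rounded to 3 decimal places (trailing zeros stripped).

Answer: (0, 0)
(7, 0)
(19, 0)
(27.485, -8.485)
(27.485, -20.485)
(19, -28.971)
(7, -28.971)
(-1.485, -20.485)
(-1.485, -6.485)
(-1.485, 7.515)

Derivation:
Executing turtle program step by step:
Start: pos=(0,0), heading=0, pen down
FD 7: (0,0) -> (7,0) [heading=0, draw]
REPEAT 6 [
  -- iteration 1/6 --
  FD 12: (7,0) -> (19,0) [heading=0, draw]
  RT 45: heading 0 -> 315
  -- iteration 2/6 --
  FD 12: (19,0) -> (27.485,-8.485) [heading=315, draw]
  RT 45: heading 315 -> 270
  -- iteration 3/6 --
  FD 12: (27.485,-8.485) -> (27.485,-20.485) [heading=270, draw]
  RT 45: heading 270 -> 225
  -- iteration 4/6 --
  FD 12: (27.485,-20.485) -> (19,-28.971) [heading=225, draw]
  RT 45: heading 225 -> 180
  -- iteration 5/6 --
  FD 12: (19,-28.971) -> (7,-28.971) [heading=180, draw]
  RT 45: heading 180 -> 135
  -- iteration 6/6 --
  FD 12: (7,-28.971) -> (-1.485,-20.485) [heading=135, draw]
  RT 45: heading 135 -> 90
]
FD 14: (-1.485,-20.485) -> (-1.485,-6.485) [heading=90, draw]
FD 14: (-1.485,-6.485) -> (-1.485,7.515) [heading=90, draw]
Final: pos=(-1.485,7.515), heading=90, 9 segment(s) drawn
Waypoints (10 total):
(0, 0)
(7, 0)
(19, 0)
(27.485, -8.485)
(27.485, -20.485)
(19, -28.971)
(7, -28.971)
(-1.485, -20.485)
(-1.485, -6.485)
(-1.485, 7.515)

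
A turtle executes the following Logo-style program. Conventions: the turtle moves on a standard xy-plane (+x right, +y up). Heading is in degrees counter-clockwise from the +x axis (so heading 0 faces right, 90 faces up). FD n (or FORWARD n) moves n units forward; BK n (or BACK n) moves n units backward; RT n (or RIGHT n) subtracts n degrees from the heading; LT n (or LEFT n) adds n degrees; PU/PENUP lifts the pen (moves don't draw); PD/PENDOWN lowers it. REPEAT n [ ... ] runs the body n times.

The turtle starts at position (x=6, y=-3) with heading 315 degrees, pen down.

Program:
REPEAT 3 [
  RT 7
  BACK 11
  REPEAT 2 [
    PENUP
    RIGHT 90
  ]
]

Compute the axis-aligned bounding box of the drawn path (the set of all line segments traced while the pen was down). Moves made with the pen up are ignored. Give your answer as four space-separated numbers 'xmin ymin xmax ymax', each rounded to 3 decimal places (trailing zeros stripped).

Answer: -0.772 -3 6 5.668

Derivation:
Executing turtle program step by step:
Start: pos=(6,-3), heading=315, pen down
REPEAT 3 [
  -- iteration 1/3 --
  RT 7: heading 315 -> 308
  BK 11: (6,-3) -> (-0.772,5.668) [heading=308, draw]
  REPEAT 2 [
    -- iteration 1/2 --
    PU: pen up
    RT 90: heading 308 -> 218
    -- iteration 2/2 --
    PU: pen up
    RT 90: heading 218 -> 128
  ]
  -- iteration 2/3 --
  RT 7: heading 128 -> 121
  BK 11: (-0.772,5.668) -> (4.893,-3.761) [heading=121, move]
  REPEAT 2 [
    -- iteration 1/2 --
    PU: pen up
    RT 90: heading 121 -> 31
    -- iteration 2/2 --
    PU: pen up
    RT 90: heading 31 -> 301
  ]
  -- iteration 3/3 --
  RT 7: heading 301 -> 294
  BK 11: (4.893,-3.761) -> (0.419,6.288) [heading=294, move]
  REPEAT 2 [
    -- iteration 1/2 --
    PU: pen up
    RT 90: heading 294 -> 204
    -- iteration 2/2 --
    PU: pen up
    RT 90: heading 204 -> 114
  ]
]
Final: pos=(0.419,6.288), heading=114, 1 segment(s) drawn

Segment endpoints: x in {-0.772, 6}, y in {-3, 5.668}
xmin=-0.772, ymin=-3, xmax=6, ymax=5.668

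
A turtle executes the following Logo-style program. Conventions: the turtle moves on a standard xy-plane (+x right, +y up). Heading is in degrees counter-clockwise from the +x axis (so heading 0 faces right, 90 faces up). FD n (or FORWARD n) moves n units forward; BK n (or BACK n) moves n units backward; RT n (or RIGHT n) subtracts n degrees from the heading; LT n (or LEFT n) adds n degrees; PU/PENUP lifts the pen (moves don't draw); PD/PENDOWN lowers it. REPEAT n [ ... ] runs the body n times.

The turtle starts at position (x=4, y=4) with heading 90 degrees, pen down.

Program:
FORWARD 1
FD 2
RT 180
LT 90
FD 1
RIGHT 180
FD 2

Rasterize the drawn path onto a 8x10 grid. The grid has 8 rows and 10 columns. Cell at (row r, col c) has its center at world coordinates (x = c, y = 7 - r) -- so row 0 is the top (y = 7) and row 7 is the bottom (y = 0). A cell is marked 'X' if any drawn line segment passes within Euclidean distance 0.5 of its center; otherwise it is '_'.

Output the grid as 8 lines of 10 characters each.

Answer: ___XXX____
____X_____
____X_____
____X_____
__________
__________
__________
__________

Derivation:
Segment 0: (4,4) -> (4,5)
Segment 1: (4,5) -> (4,7)
Segment 2: (4,7) -> (5,7)
Segment 3: (5,7) -> (3,7)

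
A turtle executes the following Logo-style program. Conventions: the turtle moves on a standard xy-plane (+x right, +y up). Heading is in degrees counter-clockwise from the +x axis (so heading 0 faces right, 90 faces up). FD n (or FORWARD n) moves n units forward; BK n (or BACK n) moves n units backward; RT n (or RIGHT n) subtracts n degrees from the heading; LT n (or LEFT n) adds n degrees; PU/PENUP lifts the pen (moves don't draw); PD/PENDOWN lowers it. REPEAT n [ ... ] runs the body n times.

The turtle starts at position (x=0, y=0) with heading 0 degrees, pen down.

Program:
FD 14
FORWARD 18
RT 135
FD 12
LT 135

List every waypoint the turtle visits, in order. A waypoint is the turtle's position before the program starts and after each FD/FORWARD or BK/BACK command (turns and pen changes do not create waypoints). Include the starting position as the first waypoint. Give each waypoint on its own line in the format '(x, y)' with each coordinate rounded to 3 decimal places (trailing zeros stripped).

Answer: (0, 0)
(14, 0)
(32, 0)
(23.515, -8.485)

Derivation:
Executing turtle program step by step:
Start: pos=(0,0), heading=0, pen down
FD 14: (0,0) -> (14,0) [heading=0, draw]
FD 18: (14,0) -> (32,0) [heading=0, draw]
RT 135: heading 0 -> 225
FD 12: (32,0) -> (23.515,-8.485) [heading=225, draw]
LT 135: heading 225 -> 0
Final: pos=(23.515,-8.485), heading=0, 3 segment(s) drawn
Waypoints (4 total):
(0, 0)
(14, 0)
(32, 0)
(23.515, -8.485)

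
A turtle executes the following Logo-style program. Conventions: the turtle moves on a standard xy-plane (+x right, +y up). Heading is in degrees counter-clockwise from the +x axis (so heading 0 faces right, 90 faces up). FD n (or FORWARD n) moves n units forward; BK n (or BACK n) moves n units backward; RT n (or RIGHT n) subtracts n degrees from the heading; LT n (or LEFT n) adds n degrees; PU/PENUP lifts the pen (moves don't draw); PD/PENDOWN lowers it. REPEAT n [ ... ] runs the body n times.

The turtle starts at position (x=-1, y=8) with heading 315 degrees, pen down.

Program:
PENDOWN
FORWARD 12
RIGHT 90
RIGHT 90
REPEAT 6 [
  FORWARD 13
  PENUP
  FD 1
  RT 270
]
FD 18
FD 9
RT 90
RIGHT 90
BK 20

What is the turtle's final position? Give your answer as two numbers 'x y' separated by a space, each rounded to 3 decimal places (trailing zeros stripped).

Executing turtle program step by step:
Start: pos=(-1,8), heading=315, pen down
PD: pen down
FD 12: (-1,8) -> (7.485,-0.485) [heading=315, draw]
RT 90: heading 315 -> 225
RT 90: heading 225 -> 135
REPEAT 6 [
  -- iteration 1/6 --
  FD 13: (7.485,-0.485) -> (-1.707,8.707) [heading=135, draw]
  PU: pen up
  FD 1: (-1.707,8.707) -> (-2.414,9.414) [heading=135, move]
  RT 270: heading 135 -> 225
  -- iteration 2/6 --
  FD 13: (-2.414,9.414) -> (-11.607,0.222) [heading=225, move]
  PU: pen up
  FD 1: (-11.607,0.222) -> (-12.314,-0.485) [heading=225, move]
  RT 270: heading 225 -> 315
  -- iteration 3/6 --
  FD 13: (-12.314,-0.485) -> (-3.121,-9.678) [heading=315, move]
  PU: pen up
  FD 1: (-3.121,-9.678) -> (-2.414,-10.385) [heading=315, move]
  RT 270: heading 315 -> 45
  -- iteration 4/6 --
  FD 13: (-2.414,-10.385) -> (6.778,-1.192) [heading=45, move]
  PU: pen up
  FD 1: (6.778,-1.192) -> (7.485,-0.485) [heading=45, move]
  RT 270: heading 45 -> 135
  -- iteration 5/6 --
  FD 13: (7.485,-0.485) -> (-1.707,8.707) [heading=135, move]
  PU: pen up
  FD 1: (-1.707,8.707) -> (-2.414,9.414) [heading=135, move]
  RT 270: heading 135 -> 225
  -- iteration 6/6 --
  FD 13: (-2.414,9.414) -> (-11.607,0.222) [heading=225, move]
  PU: pen up
  FD 1: (-11.607,0.222) -> (-12.314,-0.485) [heading=225, move]
  RT 270: heading 225 -> 315
]
FD 18: (-12.314,-0.485) -> (0.414,-13.213) [heading=315, move]
FD 9: (0.414,-13.213) -> (6.778,-19.577) [heading=315, move]
RT 90: heading 315 -> 225
RT 90: heading 225 -> 135
BK 20: (6.778,-19.577) -> (20.92,-33.719) [heading=135, move]
Final: pos=(20.92,-33.719), heading=135, 2 segment(s) drawn

Answer: 20.92 -33.719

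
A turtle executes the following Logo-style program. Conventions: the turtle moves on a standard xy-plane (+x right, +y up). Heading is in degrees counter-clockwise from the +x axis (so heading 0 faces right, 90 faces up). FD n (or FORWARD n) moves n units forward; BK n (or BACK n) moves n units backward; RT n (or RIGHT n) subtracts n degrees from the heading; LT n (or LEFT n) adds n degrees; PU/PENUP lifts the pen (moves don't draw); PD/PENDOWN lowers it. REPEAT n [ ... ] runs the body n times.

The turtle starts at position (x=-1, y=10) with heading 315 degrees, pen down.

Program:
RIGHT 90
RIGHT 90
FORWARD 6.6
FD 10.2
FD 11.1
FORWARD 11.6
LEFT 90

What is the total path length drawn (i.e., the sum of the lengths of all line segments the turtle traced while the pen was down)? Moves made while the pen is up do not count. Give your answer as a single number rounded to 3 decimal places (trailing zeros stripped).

Answer: 39.5

Derivation:
Executing turtle program step by step:
Start: pos=(-1,10), heading=315, pen down
RT 90: heading 315 -> 225
RT 90: heading 225 -> 135
FD 6.6: (-1,10) -> (-5.667,14.667) [heading=135, draw]
FD 10.2: (-5.667,14.667) -> (-12.879,21.879) [heading=135, draw]
FD 11.1: (-12.879,21.879) -> (-20.728,29.728) [heading=135, draw]
FD 11.6: (-20.728,29.728) -> (-28.931,37.931) [heading=135, draw]
LT 90: heading 135 -> 225
Final: pos=(-28.931,37.931), heading=225, 4 segment(s) drawn

Segment lengths:
  seg 1: (-1,10) -> (-5.667,14.667), length = 6.6
  seg 2: (-5.667,14.667) -> (-12.879,21.879), length = 10.2
  seg 3: (-12.879,21.879) -> (-20.728,29.728), length = 11.1
  seg 4: (-20.728,29.728) -> (-28.931,37.931), length = 11.6
Total = 39.5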